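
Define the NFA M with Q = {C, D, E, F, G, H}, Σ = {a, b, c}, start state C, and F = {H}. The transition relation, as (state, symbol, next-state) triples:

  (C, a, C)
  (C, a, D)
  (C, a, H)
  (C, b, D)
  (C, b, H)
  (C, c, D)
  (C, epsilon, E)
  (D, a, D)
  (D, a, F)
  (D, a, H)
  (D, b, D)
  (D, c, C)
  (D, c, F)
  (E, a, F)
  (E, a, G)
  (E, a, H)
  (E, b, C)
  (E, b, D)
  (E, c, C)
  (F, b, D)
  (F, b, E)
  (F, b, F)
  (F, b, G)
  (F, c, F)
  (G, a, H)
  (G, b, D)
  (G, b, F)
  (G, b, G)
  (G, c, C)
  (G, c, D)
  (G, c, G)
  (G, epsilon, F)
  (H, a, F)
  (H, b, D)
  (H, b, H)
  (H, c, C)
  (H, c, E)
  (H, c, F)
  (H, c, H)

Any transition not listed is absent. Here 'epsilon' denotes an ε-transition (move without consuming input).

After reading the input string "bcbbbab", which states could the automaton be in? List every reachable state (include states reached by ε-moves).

{C, D, E, F, G, H}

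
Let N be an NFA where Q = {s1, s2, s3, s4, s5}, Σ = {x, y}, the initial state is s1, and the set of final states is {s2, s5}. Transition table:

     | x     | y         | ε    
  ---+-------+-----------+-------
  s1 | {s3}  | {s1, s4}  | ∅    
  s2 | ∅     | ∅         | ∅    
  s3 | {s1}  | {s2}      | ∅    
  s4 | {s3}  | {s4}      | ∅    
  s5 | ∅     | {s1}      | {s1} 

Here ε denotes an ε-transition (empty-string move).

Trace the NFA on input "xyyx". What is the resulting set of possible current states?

∅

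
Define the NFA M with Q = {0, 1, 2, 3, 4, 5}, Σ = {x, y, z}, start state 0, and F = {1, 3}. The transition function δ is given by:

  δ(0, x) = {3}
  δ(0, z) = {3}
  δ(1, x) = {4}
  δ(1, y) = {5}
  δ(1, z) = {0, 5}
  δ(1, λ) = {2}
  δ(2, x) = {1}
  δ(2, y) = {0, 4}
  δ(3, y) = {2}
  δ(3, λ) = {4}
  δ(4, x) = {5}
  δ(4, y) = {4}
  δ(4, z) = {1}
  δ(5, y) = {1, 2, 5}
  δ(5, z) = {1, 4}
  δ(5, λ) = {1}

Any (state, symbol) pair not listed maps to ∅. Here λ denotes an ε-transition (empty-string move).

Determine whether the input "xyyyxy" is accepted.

Yes

Start in {0}.
Read 'x': 0→{3}; union {3}; ε-closure = {3, 4}.
Read 'y': 3→{2}, 4→{4}; now {2, 4}.
Read 'y': 2→{0, 4}, 4→{4}; now {0, 4}.
Read 'y': 0→∅, 4→{4}; now {4}.
Read 'x': 4→{5}; union {5}; ε-closure = {1, 2, 5}.
Read 'y': 1→{5}, 2→{0, 4}, 5→{1, 2, 5}; now {0, 1, 2, 4, 5}.
The final set {0, 1, 2, 4, 5} contains the accepting state 1.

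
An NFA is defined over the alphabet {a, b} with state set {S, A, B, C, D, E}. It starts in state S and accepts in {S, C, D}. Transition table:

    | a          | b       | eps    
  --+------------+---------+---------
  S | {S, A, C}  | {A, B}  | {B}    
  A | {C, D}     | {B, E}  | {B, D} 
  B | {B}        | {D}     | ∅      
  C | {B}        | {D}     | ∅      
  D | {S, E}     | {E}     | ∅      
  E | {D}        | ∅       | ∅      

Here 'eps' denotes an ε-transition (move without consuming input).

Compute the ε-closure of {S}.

{S, B}

Begin with {S}.
ε-move S → B; add B.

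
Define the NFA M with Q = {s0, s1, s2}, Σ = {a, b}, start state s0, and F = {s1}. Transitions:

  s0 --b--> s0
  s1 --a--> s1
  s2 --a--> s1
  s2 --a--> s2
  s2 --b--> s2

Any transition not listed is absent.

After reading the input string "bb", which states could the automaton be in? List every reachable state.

Start in {s0}.
Read 'b': s0→{s0}; now {s0}.
Read 'b': s0→{s0}; now {s0}.

{s0}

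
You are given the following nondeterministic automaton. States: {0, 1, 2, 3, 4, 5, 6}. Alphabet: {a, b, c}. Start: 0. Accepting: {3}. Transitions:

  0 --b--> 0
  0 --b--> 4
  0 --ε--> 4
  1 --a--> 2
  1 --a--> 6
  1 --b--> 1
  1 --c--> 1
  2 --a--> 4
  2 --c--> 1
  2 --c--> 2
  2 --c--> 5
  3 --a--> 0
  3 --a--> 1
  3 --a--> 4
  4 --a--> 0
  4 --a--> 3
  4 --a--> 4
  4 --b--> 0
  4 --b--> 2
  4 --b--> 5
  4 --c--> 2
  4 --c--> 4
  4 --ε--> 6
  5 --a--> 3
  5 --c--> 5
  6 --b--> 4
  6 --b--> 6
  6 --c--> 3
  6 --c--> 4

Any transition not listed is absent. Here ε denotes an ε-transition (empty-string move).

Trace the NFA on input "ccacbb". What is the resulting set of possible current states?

{0, 1, 2, 4, 5, 6}

Start: ε-closure({0}) = {0, 4, 6}.
Read 'c': 0→∅, 4→{2, 4}, 6→{3, 4}; union {2, 3, 4}; ε-closure = {2, 3, 4, 6}.
Read 'c': 2→{1, 2, 5}, 3→∅, 4→{2, 4}, 6→{3, 4}; union {1, 2, 3, 4, 5}; ε-closure = {1, 2, 3, 4, 5, 6}.
Read 'a': 1→{2, 6}, 2→{4}, 3→{0, 1, 4}, 4→{0, 3, 4}, 5→{3}, 6→∅; now {0, 1, 2, 3, 4, 6}.
Read 'c': 0→∅, 1→{1}, 2→{1, 2, 5}, 3→∅, 4→{2, 4}, 6→{3, 4}; union {1, 2, 3, 4, 5}; ε-closure = {1, 2, 3, 4, 5, 6}.
Read 'b': 1→{1}, 2→∅, 3→∅, 4→{0, 2, 5}, 5→∅, 6→{4, 6}; now {0, 1, 2, 4, 5, 6}.
Read 'b': 0→{0, 4}, 1→{1}, 2→∅, 4→{0, 2, 5}, 5→∅, 6→{4, 6}; now {0, 1, 2, 4, 5, 6}.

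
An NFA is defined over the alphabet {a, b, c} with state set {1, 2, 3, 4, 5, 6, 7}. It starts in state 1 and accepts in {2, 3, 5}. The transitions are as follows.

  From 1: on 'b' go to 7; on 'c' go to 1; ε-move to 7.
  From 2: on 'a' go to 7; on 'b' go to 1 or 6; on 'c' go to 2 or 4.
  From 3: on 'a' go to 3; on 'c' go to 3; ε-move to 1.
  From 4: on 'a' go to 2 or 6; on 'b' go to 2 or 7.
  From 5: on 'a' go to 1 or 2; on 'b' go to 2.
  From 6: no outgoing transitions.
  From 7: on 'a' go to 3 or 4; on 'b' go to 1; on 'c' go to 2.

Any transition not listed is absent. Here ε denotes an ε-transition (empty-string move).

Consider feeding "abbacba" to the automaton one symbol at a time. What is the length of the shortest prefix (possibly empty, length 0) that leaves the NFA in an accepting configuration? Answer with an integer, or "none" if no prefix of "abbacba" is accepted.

Start: ε-closure({1}) = {1, 7}.
Read 'a': 1→∅, 7→{3, 4}; union {3, 4}; ε-closure = {1, 3, 4, 7}.
None of the earlier sets intersect F, but {1, 3, 4, 7} does.

1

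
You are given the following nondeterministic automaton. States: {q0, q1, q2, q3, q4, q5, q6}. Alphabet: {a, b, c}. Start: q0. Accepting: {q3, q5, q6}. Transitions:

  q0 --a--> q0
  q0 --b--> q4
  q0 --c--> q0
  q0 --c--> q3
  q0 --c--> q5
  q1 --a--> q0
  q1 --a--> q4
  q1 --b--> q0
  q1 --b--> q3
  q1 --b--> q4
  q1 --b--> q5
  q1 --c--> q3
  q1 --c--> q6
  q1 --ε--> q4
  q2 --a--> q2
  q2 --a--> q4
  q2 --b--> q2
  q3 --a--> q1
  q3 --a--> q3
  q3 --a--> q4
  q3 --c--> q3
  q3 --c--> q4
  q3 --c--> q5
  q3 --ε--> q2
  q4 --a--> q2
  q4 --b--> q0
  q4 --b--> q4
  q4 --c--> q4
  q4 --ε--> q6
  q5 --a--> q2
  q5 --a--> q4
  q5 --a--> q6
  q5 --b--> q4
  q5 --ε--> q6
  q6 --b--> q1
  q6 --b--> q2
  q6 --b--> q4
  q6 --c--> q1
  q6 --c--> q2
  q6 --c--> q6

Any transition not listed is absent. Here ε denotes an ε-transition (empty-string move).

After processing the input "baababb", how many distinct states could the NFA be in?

7

Start in {q0}.
Read 'b': q0→{q4}; union {q4}; ε-closure = {q4, q6}.
Read 'a': q4→{q2}, q6→∅; now {q2}.
Read 'a': q2→{q2, q4}; union {q2, q4}; ε-closure = {q2, q4, q6}.
Read 'b': q2→{q2}, q4→{q0, q4}, q6→{q1, q2, q4}; union {q0, q1, q2, q4}; ε-closure = {q0, q1, q2, q4, q6}.
Read 'a': q0→{q0}, q1→{q0, q4}, q2→{q2, q4}, q4→{q2}, q6→∅; union {q0, q2, q4}; ε-closure = {q0, q2, q4, q6}.
Read 'b': q0→{q4}, q2→{q2}, q4→{q0, q4}, q6→{q1, q2, q4}; union {q0, q1, q2, q4}; ε-closure = {q0, q1, q2, q4, q6}.
Read 'b': q0→{q4}, q1→{q0, q3, q4, q5}, q2→{q2}, q4→{q0, q4}, q6→{q1, q2, q4}; union {q0, q1, q2, q3, q4, q5}; ε-closure = {q0, q1, q2, q3, q4, q5, q6}.
That set has 7 states.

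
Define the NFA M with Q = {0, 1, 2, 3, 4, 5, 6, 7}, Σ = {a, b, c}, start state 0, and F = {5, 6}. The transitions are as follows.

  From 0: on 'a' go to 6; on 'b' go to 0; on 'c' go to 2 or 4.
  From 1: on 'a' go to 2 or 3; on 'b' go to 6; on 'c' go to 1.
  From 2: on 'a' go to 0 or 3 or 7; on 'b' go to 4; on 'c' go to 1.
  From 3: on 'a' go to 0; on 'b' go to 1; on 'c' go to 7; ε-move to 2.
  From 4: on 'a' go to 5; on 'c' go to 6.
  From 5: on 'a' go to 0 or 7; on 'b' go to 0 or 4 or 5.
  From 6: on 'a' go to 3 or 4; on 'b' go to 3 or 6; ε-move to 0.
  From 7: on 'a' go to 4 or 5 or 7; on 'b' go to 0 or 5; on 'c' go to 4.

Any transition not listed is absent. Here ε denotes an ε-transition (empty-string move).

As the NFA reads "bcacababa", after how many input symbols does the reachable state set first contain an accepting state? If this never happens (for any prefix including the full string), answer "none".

3

Start in {0}.
Read 'b': {0} → {0}.
Read 'c': {0} → {2, 4}.
Read 'a': {2, 4} → {0, 2, 3, 5, 7}.
None of the earlier sets intersect F, but {0, 2, 3, 5, 7} does.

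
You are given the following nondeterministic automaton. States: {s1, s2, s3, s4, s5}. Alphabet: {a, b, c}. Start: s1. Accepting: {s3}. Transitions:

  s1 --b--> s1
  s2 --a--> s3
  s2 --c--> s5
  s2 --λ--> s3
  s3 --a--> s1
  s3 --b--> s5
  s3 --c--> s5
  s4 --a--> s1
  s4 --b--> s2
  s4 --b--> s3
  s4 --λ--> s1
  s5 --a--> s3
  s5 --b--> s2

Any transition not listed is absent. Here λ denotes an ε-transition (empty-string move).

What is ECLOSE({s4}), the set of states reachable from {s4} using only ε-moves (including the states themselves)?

Begin with {s4}.
ε-move s4 → s1; add s1.

{s1, s4}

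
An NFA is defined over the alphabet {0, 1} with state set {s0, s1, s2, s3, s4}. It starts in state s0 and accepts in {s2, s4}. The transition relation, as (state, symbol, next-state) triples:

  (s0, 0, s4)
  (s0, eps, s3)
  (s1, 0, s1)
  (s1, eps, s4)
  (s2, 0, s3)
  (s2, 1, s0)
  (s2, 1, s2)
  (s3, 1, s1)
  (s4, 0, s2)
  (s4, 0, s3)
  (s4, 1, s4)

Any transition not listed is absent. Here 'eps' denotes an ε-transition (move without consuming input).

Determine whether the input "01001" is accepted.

Start: ε-closure({s0}) = {s0, s3}.
Read '0': s0→{s4}, s3→∅; now {s4}.
Read '1': s4→{s4}; now {s4}.
Read '0': s4→{s2, s3}; now {s2, s3}.
Read '0': s2→{s3}, s3→∅; now {s3}.
Read '1': s3→{s1}; union {s1}; ε-closure = {s1, s4}.
The final set {s1, s4} contains the accepting state s4.

Yes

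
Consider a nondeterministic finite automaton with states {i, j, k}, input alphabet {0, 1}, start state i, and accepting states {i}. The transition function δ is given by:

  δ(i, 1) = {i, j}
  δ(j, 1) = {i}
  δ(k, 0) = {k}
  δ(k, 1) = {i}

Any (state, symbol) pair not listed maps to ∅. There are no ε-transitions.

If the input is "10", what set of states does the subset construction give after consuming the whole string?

∅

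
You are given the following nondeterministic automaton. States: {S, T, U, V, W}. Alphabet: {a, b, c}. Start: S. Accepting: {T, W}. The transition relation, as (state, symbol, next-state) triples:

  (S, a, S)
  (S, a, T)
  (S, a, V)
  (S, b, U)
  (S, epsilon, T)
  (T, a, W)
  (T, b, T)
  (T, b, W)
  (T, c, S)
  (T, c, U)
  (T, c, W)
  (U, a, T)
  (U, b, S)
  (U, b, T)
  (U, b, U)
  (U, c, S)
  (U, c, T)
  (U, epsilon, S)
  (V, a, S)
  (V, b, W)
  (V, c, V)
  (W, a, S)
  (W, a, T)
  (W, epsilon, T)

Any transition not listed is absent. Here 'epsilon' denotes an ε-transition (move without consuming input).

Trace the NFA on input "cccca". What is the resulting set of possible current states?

Start: ε-closure({S}) = {S, T}.
Read 'c': S→∅, T→{S, U, W}; union {S, U, W}; ε-closure = {S, T, U, W}.
Read 'c': S→∅, T→{S, U, W}, U→{S, T}, W→∅; now {S, T, U, W}.
Read 'c': S→∅, T→{S, U, W}, U→{S, T}, W→∅; now {S, T, U, W}.
Read 'c': S→∅, T→{S, U, W}, U→{S, T}, W→∅; now {S, T, U, W}.
Read 'a': S→{S, T, V}, T→{W}, U→{T}, W→{S, T}; now {S, T, V, W}.

{S, T, V, W}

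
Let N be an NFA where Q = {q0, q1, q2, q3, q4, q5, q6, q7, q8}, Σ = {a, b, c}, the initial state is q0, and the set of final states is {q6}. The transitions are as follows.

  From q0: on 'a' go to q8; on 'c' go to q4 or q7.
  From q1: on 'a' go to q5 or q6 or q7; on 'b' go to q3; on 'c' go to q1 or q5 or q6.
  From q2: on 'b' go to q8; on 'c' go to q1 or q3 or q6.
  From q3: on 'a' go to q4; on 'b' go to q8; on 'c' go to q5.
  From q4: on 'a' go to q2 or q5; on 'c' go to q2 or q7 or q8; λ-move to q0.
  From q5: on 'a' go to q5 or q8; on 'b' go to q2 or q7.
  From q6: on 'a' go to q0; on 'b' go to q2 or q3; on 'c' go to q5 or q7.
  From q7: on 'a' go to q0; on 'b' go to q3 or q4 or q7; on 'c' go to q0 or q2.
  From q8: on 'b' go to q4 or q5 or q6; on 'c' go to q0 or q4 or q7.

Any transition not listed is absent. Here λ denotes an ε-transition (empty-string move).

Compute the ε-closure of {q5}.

{q5}

Begin with {q5}.
No ε-moves leave this set, so the closure equals the set itself.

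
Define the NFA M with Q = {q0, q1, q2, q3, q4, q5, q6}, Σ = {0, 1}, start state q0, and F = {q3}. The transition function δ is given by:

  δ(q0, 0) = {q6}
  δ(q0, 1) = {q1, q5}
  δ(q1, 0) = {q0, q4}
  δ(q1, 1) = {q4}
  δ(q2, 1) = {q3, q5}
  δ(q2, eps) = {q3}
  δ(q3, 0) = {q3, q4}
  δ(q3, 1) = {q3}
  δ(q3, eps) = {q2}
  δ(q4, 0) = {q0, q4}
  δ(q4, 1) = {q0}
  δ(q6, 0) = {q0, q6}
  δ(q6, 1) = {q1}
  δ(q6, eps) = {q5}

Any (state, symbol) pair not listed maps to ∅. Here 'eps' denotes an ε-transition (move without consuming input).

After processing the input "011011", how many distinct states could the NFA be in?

3

Start in {q0}.
Read '0': q0→{q6}; union {q6}; ε-closure = {q5, q6}.
Read '1': q5→∅, q6→{q1}; now {q1}.
Read '1': q1→{q4}; now {q4}.
Read '0': q4→{q0, q4}; now {q0, q4}.
Read '1': q0→{q1, q5}, q4→{q0}; now {q0, q1, q5}.
Read '1': q0→{q1, q5}, q1→{q4}, q5→∅; now {q1, q4, q5}.
That set has 3 states.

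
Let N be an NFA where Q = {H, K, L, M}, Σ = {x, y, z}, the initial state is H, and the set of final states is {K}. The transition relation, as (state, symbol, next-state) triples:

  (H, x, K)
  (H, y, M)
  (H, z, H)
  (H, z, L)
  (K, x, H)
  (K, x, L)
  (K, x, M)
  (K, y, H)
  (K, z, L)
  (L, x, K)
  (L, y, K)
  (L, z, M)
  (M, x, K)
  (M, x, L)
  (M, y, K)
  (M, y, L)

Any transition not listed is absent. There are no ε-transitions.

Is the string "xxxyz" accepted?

No

Start in {H}.
Read 'x': H→{K}; now {K}.
Read 'x': K→{H, L, M}; now {H, L, M}.
Read 'x': H→{K}, L→{K}, M→{K, L}; now {K, L}.
Read 'y': K→{H}, L→{K}; now {H, K}.
Read 'z': H→{H, L}, K→{L}; now {H, L}.
The final set {H, L} contains no accepting state.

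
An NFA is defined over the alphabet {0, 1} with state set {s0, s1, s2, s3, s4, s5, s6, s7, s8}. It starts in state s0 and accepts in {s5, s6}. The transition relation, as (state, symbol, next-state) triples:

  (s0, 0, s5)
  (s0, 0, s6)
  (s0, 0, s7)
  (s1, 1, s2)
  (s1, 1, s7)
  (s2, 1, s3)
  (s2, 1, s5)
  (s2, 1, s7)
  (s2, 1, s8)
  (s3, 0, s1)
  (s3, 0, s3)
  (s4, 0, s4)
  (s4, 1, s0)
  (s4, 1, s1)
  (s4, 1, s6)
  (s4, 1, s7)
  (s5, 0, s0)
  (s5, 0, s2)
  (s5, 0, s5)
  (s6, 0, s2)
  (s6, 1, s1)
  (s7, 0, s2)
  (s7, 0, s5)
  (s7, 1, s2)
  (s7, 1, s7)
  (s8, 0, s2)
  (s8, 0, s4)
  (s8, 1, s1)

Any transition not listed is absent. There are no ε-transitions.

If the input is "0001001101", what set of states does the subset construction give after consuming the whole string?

{s0, s1, s2, s3, s5, s6, s7, s8}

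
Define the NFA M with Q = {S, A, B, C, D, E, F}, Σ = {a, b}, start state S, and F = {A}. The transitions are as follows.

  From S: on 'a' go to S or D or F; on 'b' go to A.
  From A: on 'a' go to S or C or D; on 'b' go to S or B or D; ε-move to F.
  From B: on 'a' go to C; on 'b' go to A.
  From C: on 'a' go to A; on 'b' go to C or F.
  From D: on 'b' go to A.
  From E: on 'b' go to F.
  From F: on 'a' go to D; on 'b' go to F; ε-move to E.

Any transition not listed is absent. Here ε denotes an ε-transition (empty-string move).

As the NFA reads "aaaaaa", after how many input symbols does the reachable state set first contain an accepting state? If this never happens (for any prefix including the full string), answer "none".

Start in {S}.
Read 'a': {S} → {S, D, E, F}.
Read 'a': {S, D, E, F} → {S, D, E, F}.
Read 'a': {S, D, E, F} → {S, D, E, F}.
Read 'a': {S, D, E, F} → {S, D, E, F}.
Read 'a': {S, D, E, F} → {S, D, E, F}.
Read 'a': {S, D, E, F} → {S, D, E, F}.
No reachable set along the way intersects F.

none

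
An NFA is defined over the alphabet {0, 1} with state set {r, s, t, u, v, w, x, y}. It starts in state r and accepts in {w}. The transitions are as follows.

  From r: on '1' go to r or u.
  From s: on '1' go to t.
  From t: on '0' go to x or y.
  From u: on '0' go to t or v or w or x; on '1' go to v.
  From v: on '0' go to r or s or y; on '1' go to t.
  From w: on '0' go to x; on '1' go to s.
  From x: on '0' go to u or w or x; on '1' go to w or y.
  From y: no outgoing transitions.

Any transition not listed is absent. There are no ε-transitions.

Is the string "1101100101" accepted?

Yes

Start in {r}.
Read '1': {r} → {r, u}.
Read '1': {r, u} → {r, u, v}.
Read '0': {r, u, v} → {r, s, t, v, w, x, y}.
Read '1': {r, s, t, v, w, x, y} → {r, s, t, u, w, y}.
Read '1': {r, s, t, u, w, y} → {r, s, t, u, v}.
Read '0': {r, s, t, u, v} → {r, s, t, v, w, x, y}.
Read '0': {r, s, t, v, w, x, y} → {r, s, u, w, x, y}.
Read '1': {r, s, u, w, x, y} → {r, s, t, u, v, w, y}.
Read '0': {r, s, t, u, v, w, y} → {r, s, t, v, w, x, y}.
Read '1': {r, s, t, v, w, x, y} → {r, s, t, u, w, y}.
The final set {r, s, t, u, w, y} contains the accepting state w.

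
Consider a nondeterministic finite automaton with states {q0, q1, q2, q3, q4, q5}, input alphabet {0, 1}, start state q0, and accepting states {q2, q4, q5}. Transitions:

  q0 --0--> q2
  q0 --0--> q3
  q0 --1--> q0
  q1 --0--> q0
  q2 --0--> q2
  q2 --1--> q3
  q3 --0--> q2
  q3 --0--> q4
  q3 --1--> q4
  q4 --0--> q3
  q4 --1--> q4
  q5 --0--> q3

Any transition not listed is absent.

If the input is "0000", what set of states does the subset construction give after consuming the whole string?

{q2, q4}

Start in {q0}.
Read '0': {q0} → {q2, q3}.
Read '0': {q2, q3} → {q2, q4}.
Read '0': {q2, q4} → {q2, q3}.
Read '0': {q2, q3} → {q2, q4}.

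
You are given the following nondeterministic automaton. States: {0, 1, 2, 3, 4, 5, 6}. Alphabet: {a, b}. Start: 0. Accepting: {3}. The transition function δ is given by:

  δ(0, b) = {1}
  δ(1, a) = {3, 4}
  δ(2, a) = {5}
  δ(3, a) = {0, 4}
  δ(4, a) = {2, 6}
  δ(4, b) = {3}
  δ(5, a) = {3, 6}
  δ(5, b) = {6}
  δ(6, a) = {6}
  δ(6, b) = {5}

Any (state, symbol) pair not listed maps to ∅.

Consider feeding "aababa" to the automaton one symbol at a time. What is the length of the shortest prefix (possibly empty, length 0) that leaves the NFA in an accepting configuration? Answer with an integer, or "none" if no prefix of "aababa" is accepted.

none

Start in {0}.
Read 'a': 0→∅; now ∅.
The set is empty and remains empty for the remaining 5 symbols.
No reachable set along the way intersects F.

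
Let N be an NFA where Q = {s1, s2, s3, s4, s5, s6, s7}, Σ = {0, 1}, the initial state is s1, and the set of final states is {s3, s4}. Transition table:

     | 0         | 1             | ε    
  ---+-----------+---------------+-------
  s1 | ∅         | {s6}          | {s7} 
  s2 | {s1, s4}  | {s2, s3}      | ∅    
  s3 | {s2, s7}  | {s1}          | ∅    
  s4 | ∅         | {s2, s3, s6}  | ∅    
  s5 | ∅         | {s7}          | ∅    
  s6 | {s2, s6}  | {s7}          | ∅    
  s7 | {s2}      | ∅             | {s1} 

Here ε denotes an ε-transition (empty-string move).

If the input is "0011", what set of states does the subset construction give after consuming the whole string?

Start: ε-closure({s1}) = {s1, s7}.
Read '0': {s1, s7} → {s2}.
Read '0': {s2} → {s1, s4, s7}.
Read '1': {s1, s4, s7} → {s2, s3, s6}.
Read '1': {s2, s3, s6} → {s1, s2, s3, s7}.

{s1, s2, s3, s7}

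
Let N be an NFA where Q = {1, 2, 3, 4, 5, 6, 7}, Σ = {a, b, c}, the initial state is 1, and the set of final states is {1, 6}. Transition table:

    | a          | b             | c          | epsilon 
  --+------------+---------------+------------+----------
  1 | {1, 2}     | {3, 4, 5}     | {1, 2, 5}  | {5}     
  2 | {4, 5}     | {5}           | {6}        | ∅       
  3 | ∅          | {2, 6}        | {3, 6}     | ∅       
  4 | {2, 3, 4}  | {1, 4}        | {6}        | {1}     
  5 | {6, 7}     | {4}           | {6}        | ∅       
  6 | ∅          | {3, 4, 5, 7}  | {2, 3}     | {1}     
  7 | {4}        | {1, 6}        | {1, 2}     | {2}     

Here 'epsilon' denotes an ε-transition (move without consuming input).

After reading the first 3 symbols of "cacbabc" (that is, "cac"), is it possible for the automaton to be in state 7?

Start: ε-closure({1}) = {1, 5}.
Read 'c': 1→{1, 2, 5}, 5→{6}; now {1, 2, 5, 6}.
Read 'a': 1→{1, 2}, 2→{4, 5}, 5→{6, 7}, 6→∅; now {1, 2, 4, 5, 6, 7}.
Read 'c': 1→{1, 2, 5}, 2→{6}, 4→{6}, 5→{6}, 6→{2, 3}, 7→{1, 2}; now {1, 2, 3, 5, 6}.
State 7 is not in {1, 2, 3, 5, 6}.

No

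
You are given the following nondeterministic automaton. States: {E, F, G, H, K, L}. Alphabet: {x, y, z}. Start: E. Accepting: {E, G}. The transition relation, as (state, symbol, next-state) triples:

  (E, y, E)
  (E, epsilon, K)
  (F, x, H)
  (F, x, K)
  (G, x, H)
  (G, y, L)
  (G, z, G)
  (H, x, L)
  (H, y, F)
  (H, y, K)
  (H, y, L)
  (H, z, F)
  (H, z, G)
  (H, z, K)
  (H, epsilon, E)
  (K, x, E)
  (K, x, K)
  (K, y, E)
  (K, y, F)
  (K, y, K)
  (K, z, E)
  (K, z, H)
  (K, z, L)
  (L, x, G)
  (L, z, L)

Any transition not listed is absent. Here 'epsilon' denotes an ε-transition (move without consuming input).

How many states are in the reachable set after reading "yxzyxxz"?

Start: ε-closure({E}) = {E, K}.
Read 'y': {E, K} → {E, F, K}.
Read 'x': {E, F, K} → {E, H, K}.
Read 'z': {E, H, K} → {E, F, G, H, K, L}.
Read 'y': {E, F, G, H, K, L} → {E, F, K, L}.
Read 'x': {E, F, K, L} → {E, G, H, K}.
Read 'x': {E, G, H, K} → {E, H, K, L}.
Read 'z': {E, H, K, L} → {E, F, G, H, K, L}.
That set has 6 states.

6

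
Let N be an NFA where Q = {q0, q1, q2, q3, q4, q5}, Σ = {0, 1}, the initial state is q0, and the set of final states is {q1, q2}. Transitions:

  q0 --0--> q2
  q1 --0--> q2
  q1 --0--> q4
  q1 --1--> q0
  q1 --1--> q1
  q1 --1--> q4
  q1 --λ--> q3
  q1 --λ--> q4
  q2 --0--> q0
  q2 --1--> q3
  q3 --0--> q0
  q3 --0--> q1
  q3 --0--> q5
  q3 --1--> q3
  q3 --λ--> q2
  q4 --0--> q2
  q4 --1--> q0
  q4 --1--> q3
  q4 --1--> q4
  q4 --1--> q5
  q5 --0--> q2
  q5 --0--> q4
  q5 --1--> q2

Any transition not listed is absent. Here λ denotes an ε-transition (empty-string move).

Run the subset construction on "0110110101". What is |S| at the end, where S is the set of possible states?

6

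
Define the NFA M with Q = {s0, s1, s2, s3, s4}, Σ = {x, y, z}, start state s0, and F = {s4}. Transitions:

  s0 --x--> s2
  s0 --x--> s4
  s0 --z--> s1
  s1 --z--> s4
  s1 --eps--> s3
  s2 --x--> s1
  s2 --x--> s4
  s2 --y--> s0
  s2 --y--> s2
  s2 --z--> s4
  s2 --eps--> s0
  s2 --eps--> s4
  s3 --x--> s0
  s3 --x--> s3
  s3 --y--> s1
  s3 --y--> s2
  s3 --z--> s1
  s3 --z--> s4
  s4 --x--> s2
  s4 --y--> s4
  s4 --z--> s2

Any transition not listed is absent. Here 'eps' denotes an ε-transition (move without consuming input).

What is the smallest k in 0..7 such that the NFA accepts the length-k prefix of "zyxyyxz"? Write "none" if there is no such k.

Start in {s0}.
Read 'z': {s0} → {s1, s3}.
Read 'y': {s1, s3} → {s0, s1, s2, s3, s4}.
None of the earlier sets intersect F, but {s0, s1, s2, s3, s4} does.

2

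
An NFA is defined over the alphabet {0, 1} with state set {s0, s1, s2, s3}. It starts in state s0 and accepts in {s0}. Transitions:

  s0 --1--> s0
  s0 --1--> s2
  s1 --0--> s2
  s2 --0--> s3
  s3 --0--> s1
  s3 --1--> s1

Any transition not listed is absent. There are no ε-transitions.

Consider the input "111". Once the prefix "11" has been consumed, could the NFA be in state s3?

Start in {s0}.
Read '1': s0→{s0, s2}; now {s0, s2}.
Read '1': s0→{s0, s2}, s2→∅; now {s0, s2}.
State s3 is not in {s0, s2}.

No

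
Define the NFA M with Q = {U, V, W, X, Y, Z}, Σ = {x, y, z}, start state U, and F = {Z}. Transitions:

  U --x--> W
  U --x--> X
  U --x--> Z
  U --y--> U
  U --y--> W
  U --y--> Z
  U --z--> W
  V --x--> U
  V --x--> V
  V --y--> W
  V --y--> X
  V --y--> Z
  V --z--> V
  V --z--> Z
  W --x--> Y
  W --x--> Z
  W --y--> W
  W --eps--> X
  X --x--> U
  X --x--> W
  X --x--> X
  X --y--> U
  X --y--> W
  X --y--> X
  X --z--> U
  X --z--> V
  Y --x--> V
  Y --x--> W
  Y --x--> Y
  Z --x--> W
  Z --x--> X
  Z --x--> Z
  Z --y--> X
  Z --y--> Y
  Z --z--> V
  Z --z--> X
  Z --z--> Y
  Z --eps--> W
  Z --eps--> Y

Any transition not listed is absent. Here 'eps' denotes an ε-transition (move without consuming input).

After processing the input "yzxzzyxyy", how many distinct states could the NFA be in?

5

Start in {U}.
Read 'y': U→{U, W, Z}; union {U, W, Z}; ε-closure = {U, W, X, Y, Z}.
Read 'z': U→{W}, W→∅, X→{U, V}, Y→∅, Z→{V, X, Y}; now {U, V, W, X, Y}.
Read 'x': U→{W, X, Z}, V→{U, V}, W→{Y, Z}, X→{U, W, X}, Y→{V, W, Y}; now {U, V, W, X, Y, Z}.
Read 'z': U→{W}, V→{V, Z}, W→∅, X→{U, V}, Y→∅, Z→{V, X, Y}; now {U, V, W, X, Y, Z}.
Read 'z': U→{W}, V→{V, Z}, W→∅, X→{U, V}, Y→∅, Z→{V, X, Y}; now {U, V, W, X, Y, Z}.
Read 'y': U→{U, W, Z}, V→{W, X, Z}, W→{W}, X→{U, W, X}, Y→∅, Z→{X, Y}; now {U, W, X, Y, Z}.
Read 'x': U→{W, X, Z}, W→{Y, Z}, X→{U, W, X}, Y→{V, W, Y}, Z→{W, X, Z}; now {U, V, W, X, Y, Z}.
Read 'y': U→{U, W, Z}, V→{W, X, Z}, W→{W}, X→{U, W, X}, Y→∅, Z→{X, Y}; now {U, W, X, Y, Z}.
Read 'y': U→{U, W, Z}, W→{W}, X→{U, W, X}, Y→∅, Z→{X, Y}; now {U, W, X, Y, Z}.
That set has 5 states.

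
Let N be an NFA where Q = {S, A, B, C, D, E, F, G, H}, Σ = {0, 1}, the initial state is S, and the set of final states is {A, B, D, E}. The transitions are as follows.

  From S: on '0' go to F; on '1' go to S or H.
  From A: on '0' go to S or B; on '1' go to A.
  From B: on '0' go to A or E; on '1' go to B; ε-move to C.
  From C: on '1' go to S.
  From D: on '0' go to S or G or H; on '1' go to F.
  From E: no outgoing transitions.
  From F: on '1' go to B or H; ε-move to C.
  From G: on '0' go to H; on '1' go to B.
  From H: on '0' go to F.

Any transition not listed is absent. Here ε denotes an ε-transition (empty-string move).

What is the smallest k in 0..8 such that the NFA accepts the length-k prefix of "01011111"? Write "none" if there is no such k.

Start in {S}.
Read '0': S→{F}; union {F}; ε-closure = {C, F}.
Read '1': C→{S}, F→{B, H}; union {S, B, H}; ε-closure = {S, B, C, H}.
None of the earlier sets intersect F, but {S, B, C, H} does.

2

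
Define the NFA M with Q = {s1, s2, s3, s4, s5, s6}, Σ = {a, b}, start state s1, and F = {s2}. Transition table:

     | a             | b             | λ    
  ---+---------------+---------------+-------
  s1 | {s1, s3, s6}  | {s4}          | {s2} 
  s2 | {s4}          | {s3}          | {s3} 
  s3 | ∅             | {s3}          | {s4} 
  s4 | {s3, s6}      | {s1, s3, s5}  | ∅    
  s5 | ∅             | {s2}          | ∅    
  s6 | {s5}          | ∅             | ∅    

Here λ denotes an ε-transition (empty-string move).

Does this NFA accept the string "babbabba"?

Start: ε-closure({s1}) = {s1, s2, s3, s4}.
Read 'b': s1→{s4}, s2→{s3}, s3→{s3}, s4→{s1, s3, s5}; union {s1, s3, s4, s5}; ε-closure = {s1, s2, s3, s4, s5}.
Read 'a': s1→{s1, s3, s6}, s2→{s4}, s3→∅, s4→{s3, s6}, s5→∅; union {s1, s3, s4, s6}; ε-closure = {s1, s2, s3, s4, s6}.
Read 'b': s1→{s4}, s2→{s3}, s3→{s3}, s4→{s1, s3, s5}, s6→∅; union {s1, s3, s4, s5}; ε-closure = {s1, s2, s3, s4, s5}.
Read 'b': s1→{s4}, s2→{s3}, s3→{s3}, s4→{s1, s3, s5}, s5→{s2}; now {s1, s2, s3, s4, s5}.
Read 'a': s1→{s1, s3, s6}, s2→{s4}, s3→∅, s4→{s3, s6}, s5→∅; union {s1, s3, s4, s6}; ε-closure = {s1, s2, s3, s4, s6}.
Read 'b': s1→{s4}, s2→{s3}, s3→{s3}, s4→{s1, s3, s5}, s6→∅; union {s1, s3, s4, s5}; ε-closure = {s1, s2, s3, s4, s5}.
Read 'b': s1→{s4}, s2→{s3}, s3→{s3}, s4→{s1, s3, s5}, s5→{s2}; now {s1, s2, s3, s4, s5}.
Read 'a': s1→{s1, s3, s6}, s2→{s4}, s3→∅, s4→{s3, s6}, s5→∅; union {s1, s3, s4, s6}; ε-closure = {s1, s2, s3, s4, s6}.
The final set {s1, s2, s3, s4, s6} contains the accepting state s2.

Yes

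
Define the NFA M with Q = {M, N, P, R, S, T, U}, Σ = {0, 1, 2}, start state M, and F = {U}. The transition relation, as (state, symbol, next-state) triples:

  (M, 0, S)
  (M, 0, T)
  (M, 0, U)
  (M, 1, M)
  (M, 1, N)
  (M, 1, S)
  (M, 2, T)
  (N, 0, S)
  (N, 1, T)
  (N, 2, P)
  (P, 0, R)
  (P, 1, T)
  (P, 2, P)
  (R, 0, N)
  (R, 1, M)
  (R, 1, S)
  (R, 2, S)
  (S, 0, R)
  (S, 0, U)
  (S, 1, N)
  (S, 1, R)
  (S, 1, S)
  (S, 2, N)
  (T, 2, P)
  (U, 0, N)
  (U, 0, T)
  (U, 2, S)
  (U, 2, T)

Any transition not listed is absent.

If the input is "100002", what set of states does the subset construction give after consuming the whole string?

{N, S, T}

Start in {M}.
Read '1': {M} → {M, N, S}.
Read '0': {M, N, S} → {R, S, T, U}.
Read '0': {R, S, T, U} → {N, R, T, U}.
Read '0': {N, R, T, U} → {N, S, T}.
Read '0': {N, S, T} → {R, S, U}.
Read '2': {R, S, U} → {N, S, T}.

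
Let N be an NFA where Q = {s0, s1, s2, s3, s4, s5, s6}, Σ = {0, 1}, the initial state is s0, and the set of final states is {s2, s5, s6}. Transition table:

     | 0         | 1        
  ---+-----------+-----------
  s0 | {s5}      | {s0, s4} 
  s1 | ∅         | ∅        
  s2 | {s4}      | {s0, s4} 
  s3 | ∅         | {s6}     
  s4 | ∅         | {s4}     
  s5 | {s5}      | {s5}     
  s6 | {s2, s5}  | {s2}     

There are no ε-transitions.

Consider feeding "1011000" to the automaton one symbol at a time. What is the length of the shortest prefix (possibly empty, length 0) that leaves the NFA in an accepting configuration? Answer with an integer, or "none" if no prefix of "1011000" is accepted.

Start in {s0}.
Read '1': {s0} → {s0, s4}.
Read '0': {s0, s4} → {s5}.
None of the earlier sets intersect F, but {s5} does.

2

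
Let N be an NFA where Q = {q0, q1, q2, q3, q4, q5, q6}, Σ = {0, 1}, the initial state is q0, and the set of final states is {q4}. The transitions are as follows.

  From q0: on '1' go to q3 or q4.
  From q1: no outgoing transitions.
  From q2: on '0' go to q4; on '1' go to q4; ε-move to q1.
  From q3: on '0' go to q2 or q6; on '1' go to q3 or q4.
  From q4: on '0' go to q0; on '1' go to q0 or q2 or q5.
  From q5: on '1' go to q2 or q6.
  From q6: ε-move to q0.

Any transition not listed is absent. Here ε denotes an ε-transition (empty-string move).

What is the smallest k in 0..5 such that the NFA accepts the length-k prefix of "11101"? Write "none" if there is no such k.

Start in {q0}.
Read '1': q0→{q3, q4}; now {q3, q4}.
None of the earlier sets intersect F, but {q3, q4} does.

1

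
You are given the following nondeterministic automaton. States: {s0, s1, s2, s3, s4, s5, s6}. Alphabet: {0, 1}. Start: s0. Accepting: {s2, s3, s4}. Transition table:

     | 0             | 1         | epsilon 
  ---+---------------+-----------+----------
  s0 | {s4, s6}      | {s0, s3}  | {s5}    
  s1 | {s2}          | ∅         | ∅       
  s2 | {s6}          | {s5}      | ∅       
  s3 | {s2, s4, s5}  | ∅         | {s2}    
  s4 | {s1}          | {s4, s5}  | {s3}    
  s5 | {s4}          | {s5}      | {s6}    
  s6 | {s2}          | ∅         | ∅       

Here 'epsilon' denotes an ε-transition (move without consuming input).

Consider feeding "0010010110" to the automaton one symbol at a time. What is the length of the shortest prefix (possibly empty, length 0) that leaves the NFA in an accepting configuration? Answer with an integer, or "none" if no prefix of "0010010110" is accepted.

Start: ε-closure({s0}) = {s0, s5, s6}.
Read '0': {s0, s5, s6} → {s2, s3, s4, s6}.
None of the earlier sets intersect F, but {s2, s3, s4, s6} does.

1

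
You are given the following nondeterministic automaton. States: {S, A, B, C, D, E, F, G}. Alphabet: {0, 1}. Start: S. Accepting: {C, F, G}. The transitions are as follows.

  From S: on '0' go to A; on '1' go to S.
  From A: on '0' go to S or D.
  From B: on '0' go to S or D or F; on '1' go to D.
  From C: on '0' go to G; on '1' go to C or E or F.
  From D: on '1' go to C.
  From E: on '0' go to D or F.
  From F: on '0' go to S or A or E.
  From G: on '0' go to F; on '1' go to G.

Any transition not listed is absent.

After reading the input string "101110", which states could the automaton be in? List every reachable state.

∅

Start in {S}.
Read '1': {S} → {S}.
Read '0': {S} → {A}.
Read '1': {A} → ∅.
The set is empty and remains empty for the remaining 3 symbols.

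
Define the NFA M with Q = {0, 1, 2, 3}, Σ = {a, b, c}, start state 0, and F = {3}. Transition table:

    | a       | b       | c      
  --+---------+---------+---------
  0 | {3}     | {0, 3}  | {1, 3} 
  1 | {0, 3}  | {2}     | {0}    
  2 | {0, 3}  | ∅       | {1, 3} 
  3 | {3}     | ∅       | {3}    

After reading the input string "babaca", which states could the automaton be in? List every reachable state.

Start in {0}.
Read 'b': 0→{0, 3}; now {0, 3}.
Read 'a': 0→{3}, 3→{3}; now {3}.
Read 'b': 3→∅; now ∅.
The set is empty and remains empty for the remaining 3 symbols.

∅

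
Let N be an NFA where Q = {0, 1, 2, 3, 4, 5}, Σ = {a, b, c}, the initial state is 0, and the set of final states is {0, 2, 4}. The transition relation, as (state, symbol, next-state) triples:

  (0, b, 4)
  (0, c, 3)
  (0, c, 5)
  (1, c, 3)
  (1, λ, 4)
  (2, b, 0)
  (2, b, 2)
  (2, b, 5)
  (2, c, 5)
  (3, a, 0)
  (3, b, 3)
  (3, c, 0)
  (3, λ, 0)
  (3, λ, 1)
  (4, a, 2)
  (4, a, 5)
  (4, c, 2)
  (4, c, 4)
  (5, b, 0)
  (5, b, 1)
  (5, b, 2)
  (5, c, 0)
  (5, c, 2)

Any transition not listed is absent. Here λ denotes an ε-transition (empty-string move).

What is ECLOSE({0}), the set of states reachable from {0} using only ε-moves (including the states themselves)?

{0}

Begin with {0}.
No ε-moves leave this set, so the closure equals the set itself.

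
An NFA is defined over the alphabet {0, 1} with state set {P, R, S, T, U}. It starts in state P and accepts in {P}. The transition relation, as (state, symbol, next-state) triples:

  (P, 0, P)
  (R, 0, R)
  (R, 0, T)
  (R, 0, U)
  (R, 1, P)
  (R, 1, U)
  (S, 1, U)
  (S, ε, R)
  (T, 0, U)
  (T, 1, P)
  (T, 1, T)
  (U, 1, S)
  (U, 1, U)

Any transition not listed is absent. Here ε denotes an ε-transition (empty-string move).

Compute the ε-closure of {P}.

{P}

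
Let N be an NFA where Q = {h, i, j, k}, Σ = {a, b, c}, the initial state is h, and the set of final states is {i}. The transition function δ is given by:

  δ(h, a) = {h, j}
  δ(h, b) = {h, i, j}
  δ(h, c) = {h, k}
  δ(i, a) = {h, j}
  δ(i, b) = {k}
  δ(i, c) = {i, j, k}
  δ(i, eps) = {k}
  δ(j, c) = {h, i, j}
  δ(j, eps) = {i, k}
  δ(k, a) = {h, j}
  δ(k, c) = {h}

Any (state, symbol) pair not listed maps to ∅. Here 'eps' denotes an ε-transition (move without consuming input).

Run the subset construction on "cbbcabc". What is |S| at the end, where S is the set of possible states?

Start in {h}.
Read 'c': {h} → {h, k}.
Read 'b': {h, k} → {h, i, j, k}.
Read 'b': {h, i, j, k} → {h, i, j, k}.
Read 'c': {h, i, j, k} → {h, i, j, k}.
Read 'a': {h, i, j, k} → {h, i, j, k}.
Read 'b': {h, i, j, k} → {h, i, j, k}.
Read 'c': {h, i, j, k} → {h, i, j, k}.
That set has 4 states.

4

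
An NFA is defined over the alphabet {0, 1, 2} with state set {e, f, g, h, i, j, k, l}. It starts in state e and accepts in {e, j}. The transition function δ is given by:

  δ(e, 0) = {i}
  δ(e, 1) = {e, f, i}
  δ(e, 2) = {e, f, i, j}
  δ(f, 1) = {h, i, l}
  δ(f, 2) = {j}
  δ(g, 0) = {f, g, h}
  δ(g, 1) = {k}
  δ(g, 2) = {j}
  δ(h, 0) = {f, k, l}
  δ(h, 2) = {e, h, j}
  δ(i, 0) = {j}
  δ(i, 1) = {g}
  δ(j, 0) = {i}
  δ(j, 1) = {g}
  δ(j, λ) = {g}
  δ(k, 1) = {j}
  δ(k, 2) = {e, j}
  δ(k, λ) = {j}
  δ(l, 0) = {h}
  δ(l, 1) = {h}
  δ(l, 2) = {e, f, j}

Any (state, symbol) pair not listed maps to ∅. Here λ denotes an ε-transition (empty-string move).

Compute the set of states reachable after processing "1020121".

{e, f, g, h, i, j, k, l}

Start in {e}.
Read '1': e→{e, f, i}; now {e, f, i}.
Read '0': e→{i}, f→∅, i→{j}; union {i, j}; ε-closure = {g, i, j}.
Read '2': g→{j}, i→∅, j→∅; union {j}; ε-closure = {g, j}.
Read '0': g→{f, g, h}, j→{i}; now {f, g, h, i}.
Read '1': f→{h, i, l}, g→{k}, h→∅, i→{g}; union {g, h, i, k, l}; ε-closure = {g, h, i, j, k, l}.
Read '2': g→{j}, h→{e, h, j}, i→∅, j→∅, k→{e, j}, l→{e, f, j}; union {e, f, h, j}; ε-closure = {e, f, g, h, j}.
Read '1': e→{e, f, i}, f→{h, i, l}, g→{k}, h→∅, j→{g}; union {e, f, g, h, i, k, l}; ε-closure = {e, f, g, h, i, j, k, l}.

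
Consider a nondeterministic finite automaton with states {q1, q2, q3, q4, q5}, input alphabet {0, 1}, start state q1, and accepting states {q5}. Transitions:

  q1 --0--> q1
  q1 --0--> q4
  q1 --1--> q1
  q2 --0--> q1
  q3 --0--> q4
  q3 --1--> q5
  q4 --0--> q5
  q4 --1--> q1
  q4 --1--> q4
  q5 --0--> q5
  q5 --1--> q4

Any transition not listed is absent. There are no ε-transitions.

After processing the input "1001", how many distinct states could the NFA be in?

Start in {q1}.
Read '1': {q1} → {q1}.
Read '0': {q1} → {q1, q4}.
Read '0': {q1, q4} → {q1, q4, q5}.
Read '1': {q1, q4, q5} → {q1, q4}.
That set has 2 states.

2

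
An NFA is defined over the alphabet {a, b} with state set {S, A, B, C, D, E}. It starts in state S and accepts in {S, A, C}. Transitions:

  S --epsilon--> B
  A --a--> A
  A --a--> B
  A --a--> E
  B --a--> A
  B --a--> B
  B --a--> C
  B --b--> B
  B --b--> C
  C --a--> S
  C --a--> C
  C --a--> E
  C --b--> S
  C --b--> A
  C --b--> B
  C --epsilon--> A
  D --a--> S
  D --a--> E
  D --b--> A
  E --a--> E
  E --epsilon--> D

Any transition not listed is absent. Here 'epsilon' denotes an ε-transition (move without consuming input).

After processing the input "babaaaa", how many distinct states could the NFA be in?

6

Start: ε-closure({S}) = {S, B}.
Read 'b': {S, B} → {A, B, C}.
Read 'a': {A, B, C} → {S, A, B, C, D, E}.
Read 'b': {S, A, B, C, D, E} → {S, A, B, C}.
Read 'a': {S, A, B, C} → {S, A, B, C, D, E}.
Read 'a': {S, A, B, C, D, E} → {S, A, B, C, D, E}.
Read 'a': {S, A, B, C, D, E} → {S, A, B, C, D, E}.
Read 'a': {S, A, B, C, D, E} → {S, A, B, C, D, E}.
That set has 6 states.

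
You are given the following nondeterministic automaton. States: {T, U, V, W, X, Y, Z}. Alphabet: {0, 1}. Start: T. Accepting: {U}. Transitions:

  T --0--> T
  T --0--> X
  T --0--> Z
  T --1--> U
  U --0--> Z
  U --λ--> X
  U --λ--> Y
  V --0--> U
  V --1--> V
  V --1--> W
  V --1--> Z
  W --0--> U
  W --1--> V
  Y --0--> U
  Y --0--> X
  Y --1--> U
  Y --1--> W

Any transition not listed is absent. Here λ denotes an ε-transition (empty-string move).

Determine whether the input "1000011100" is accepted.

Yes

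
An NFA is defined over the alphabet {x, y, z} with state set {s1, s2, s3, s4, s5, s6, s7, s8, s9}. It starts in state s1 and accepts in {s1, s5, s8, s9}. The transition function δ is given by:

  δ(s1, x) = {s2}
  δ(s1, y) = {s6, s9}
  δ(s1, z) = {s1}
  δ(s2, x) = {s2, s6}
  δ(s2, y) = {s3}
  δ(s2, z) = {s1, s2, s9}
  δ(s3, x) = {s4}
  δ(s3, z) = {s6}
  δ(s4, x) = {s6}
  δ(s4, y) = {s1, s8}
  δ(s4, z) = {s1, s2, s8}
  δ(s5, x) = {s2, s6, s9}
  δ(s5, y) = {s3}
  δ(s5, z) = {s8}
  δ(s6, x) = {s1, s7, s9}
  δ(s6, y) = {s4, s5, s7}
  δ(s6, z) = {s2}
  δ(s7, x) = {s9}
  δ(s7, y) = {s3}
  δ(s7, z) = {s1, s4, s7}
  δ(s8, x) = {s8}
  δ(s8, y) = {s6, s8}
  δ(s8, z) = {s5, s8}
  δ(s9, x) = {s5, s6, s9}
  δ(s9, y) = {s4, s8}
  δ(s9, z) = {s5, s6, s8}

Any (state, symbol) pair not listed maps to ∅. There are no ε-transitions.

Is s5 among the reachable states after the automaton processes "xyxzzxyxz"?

Yes

Start in {s1}.
Read 'x': {s1} → {s2}.
Read 'y': {s2} → {s3}.
Read 'x': {s3} → {s4}.
Read 'z': {s4} → {s1, s2, s8}.
Read 'z': {s1, s2, s8} → {s1, s2, s5, s8, s9}.
Read 'x': {s1, s2, s5, s8, s9} → {s2, s5, s6, s8, s9}.
Read 'y': {s2, s5, s6, s8, s9} → {s3, s4, s5, s6, s7, s8}.
Read 'x': {s3, s4, s5, s6, s7, s8} → {s1, s2, s4, s6, s7, s8, s9}.
Read 'z': {s1, s2, s4, s6, s7, s8, s9} → {s1, s2, s4, s5, s6, s7, s8, s9}.
State s5 is in {s1, s2, s4, s5, s6, s7, s8, s9}.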